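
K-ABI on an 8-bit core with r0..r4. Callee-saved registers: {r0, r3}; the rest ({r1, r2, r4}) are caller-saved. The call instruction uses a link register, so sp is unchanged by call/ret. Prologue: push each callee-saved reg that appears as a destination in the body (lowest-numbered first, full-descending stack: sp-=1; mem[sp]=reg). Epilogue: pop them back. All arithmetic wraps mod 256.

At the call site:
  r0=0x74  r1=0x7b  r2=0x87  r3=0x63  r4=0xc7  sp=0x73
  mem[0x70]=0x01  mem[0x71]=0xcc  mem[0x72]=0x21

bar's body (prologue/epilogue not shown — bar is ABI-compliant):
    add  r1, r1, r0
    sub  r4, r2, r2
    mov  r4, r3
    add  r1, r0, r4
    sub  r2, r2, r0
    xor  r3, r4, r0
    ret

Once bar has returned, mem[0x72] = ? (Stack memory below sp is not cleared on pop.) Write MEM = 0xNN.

prologue: push r3 → mem[0x72]=0x63, sp=0x72
body[0] add  r1, r1, r0 → r1=0xef
body[1] sub  r4, r2, r2 → r4=0x00
body[2] mov  r4, r3 → r4=0x63
body[3] add  r1, r0, r4 → r1=0xd7
body[4] sub  r2, r2, r0 → r2=0x13
body[5] xor  r3, r4, r0 → r3=0x17
epilogue: pop r3=0x63, sp=0x73
prologue pushed ['r3'] at ['0x72']

MEM = 0x63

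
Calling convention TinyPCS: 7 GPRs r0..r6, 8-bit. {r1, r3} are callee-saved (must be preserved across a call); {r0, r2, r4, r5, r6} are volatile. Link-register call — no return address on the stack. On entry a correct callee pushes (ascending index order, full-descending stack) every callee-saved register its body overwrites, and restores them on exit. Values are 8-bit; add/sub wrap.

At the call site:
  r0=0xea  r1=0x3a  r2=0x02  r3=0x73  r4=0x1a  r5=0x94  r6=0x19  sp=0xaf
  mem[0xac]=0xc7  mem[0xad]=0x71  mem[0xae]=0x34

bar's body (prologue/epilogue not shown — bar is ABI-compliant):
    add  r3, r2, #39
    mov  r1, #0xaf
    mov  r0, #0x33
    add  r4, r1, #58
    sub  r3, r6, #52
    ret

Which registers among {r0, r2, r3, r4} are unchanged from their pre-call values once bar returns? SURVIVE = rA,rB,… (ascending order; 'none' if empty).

prologue: push r1 -> mem[0xae]=0x3a, sp=0xae
prologue: push r3 -> mem[0xad]=0x73, sp=0xad
body[0] add  r3, r2, #39 -> r3=0x29
body[1] mov  r1, #0xaf -> r1=0xaf
body[2] mov  r0, #0x33 -> r0=0x33
body[3] add  r4, r1, #58 -> r4=0xe9
body[4] sub  r3, r6, #52 -> r3=0xe5
epilogue: pop r3=0x73, sp=0xae
epilogue: pop r1=0x3a, sp=0xaf
r0: caller-saved, written=True
r2: caller-saved, written=False
r3: callee-saved, written=True
r4: caller-saved, written=True

SURVIVE = r2,r3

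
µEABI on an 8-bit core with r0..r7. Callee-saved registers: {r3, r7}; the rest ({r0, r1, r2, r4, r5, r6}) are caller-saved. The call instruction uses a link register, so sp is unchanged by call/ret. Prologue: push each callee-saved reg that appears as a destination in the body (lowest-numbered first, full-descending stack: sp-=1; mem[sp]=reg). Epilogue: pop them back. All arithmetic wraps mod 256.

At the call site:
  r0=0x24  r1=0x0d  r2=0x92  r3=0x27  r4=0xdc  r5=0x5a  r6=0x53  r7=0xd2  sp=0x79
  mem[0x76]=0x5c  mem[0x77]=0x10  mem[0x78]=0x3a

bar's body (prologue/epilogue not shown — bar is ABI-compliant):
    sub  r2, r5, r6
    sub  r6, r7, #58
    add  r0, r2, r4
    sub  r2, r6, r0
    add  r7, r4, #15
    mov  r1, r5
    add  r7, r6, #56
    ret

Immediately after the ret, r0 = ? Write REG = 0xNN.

prologue: push r7 → mem[0x78]=0xd2, sp=0x78
body[0] sub  r2, r5, r6 → r2=0x07
body[1] sub  r6, r7, #58 → r6=0x98
body[2] add  r0, r2, r4 → r0=0xe3
body[3] sub  r2, r6, r0 → r2=0xb5
body[4] add  r7, r4, #15 → r7=0xeb
body[5] mov  r1, r5 → r1=0x5a
body[6] add  r7, r6, #56 → r7=0xd0
epilogue: pop r7=0xd2, sp=0x79
r0 is caller-saved → body value

REG = 0xe3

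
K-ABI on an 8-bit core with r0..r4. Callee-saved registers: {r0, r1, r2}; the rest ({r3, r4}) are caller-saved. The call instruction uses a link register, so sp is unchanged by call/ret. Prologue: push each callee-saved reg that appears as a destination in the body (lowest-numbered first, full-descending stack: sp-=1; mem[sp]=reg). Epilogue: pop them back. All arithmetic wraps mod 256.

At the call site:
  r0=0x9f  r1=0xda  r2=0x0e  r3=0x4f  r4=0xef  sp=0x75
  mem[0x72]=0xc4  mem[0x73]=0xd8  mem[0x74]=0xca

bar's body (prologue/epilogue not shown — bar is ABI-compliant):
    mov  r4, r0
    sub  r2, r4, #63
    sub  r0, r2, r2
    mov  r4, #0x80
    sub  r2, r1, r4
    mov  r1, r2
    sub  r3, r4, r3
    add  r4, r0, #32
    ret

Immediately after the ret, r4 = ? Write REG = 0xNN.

REG = 0x20

prologue: push r0 -> mem[0x74]=0x9f, sp=0x74
prologue: push r1 -> mem[0x73]=0xda, sp=0x73
prologue: push r2 -> mem[0x72]=0x0e, sp=0x72
body[0] mov  r4, r0 -> r4=0x9f
body[1] sub  r2, r4, #63 -> r2=0x60
body[2] sub  r0, r2, r2 -> r0=0x00
body[3] mov  r4, #0x80 -> r4=0x80
body[4] sub  r2, r1, r4 -> r2=0x5a
body[5] mov  r1, r2 -> r1=0x5a
body[6] sub  r3, r4, r3 -> r3=0x31
body[7] add  r4, r0, #32 -> r4=0x20
epilogue: pop r2=0x0e, sp=0x73
epilogue: pop r1=0xda, sp=0x74
epilogue: pop r0=0x9f, sp=0x75
r4 is caller-saved -> body value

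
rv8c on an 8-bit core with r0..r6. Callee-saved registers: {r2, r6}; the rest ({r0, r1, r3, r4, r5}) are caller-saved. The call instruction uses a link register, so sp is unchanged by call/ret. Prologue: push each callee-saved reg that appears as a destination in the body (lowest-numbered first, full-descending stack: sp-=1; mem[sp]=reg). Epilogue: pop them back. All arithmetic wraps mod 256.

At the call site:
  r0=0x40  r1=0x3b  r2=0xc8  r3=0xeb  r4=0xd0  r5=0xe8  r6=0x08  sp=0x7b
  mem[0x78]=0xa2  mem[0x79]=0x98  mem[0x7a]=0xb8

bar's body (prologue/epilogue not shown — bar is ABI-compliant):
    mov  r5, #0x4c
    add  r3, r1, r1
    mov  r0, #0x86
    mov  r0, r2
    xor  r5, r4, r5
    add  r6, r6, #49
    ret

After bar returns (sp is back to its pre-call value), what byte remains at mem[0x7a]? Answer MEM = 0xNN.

prologue: push r6 -> mem[0x7a]=0x08, sp=0x7a
body[0] mov  r5, #0x4c -> r5=0x4c
body[1] add  r3, r1, r1 -> r3=0x76
body[2] mov  r0, #0x86 -> r0=0x86
body[3] mov  r0, r2 -> r0=0xc8
body[4] xor  r5, r4, r5 -> r5=0x9c
body[5] add  r6, r6, #49 -> r6=0x39
epilogue: pop r6=0x08, sp=0x7b
prologue pushed ['r6'] at ['0x7a']

MEM = 0x08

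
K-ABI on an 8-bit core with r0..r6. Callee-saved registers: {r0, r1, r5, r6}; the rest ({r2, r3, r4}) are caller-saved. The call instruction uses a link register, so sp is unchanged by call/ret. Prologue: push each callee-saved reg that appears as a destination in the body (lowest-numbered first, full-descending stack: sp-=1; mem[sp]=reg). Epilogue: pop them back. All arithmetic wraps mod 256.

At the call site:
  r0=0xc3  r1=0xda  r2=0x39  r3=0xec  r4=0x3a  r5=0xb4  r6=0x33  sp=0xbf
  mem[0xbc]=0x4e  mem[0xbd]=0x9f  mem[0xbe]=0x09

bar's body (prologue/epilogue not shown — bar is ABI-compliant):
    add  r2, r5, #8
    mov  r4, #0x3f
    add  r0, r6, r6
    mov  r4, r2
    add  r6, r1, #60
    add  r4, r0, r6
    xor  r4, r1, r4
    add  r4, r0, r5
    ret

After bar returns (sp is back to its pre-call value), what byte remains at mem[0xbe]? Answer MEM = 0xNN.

MEM = 0xc3

prologue: push r0 -> mem[0xbe]=0xc3, sp=0xbe
prologue: push r6 -> mem[0xbd]=0x33, sp=0xbd
body[0] add  r2, r5, #8 -> r2=0xbc
body[1] mov  r4, #0x3f -> r4=0x3f
body[2] add  r0, r6, r6 -> r0=0x66
body[3] mov  r4, r2 -> r4=0xbc
body[4] add  r6, r1, #60 -> r6=0x16
body[5] add  r4, r0, r6 -> r4=0x7c
body[6] xor  r4, r1, r4 -> r4=0xa6
body[7] add  r4, r0, r5 -> r4=0x1a
epilogue: pop r6=0x33, sp=0xbe
epilogue: pop r0=0xc3, sp=0xbf
prologue pushed ['r0', 'r6'] at ['0xbe', '0xbd']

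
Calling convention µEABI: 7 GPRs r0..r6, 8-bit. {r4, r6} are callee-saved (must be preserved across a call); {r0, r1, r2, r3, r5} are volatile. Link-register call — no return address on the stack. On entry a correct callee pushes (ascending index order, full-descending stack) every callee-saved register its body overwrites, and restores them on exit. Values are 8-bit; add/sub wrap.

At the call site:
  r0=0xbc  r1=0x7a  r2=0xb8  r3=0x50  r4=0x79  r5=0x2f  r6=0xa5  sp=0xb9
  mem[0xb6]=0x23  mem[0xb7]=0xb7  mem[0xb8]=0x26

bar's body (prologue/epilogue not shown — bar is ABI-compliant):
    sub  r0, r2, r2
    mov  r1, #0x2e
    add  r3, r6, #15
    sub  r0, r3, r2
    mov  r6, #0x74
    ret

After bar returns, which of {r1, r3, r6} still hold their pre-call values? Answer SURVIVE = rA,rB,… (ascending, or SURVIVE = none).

prologue: push r6 -> mem[0xb8]=0xa5, sp=0xb8
body[0] sub  r0, r2, r2 -> r0=0x00
body[1] mov  r1, #0x2e -> r1=0x2e
body[2] add  r3, r6, #15 -> r3=0xb4
body[3] sub  r0, r3, r2 -> r0=0xfc
body[4] mov  r6, #0x74 -> r6=0x74
epilogue: pop r6=0xa5, sp=0xb9
r1: caller-saved, written=True
r3: caller-saved, written=True
r6: callee-saved, written=True

SURVIVE = r6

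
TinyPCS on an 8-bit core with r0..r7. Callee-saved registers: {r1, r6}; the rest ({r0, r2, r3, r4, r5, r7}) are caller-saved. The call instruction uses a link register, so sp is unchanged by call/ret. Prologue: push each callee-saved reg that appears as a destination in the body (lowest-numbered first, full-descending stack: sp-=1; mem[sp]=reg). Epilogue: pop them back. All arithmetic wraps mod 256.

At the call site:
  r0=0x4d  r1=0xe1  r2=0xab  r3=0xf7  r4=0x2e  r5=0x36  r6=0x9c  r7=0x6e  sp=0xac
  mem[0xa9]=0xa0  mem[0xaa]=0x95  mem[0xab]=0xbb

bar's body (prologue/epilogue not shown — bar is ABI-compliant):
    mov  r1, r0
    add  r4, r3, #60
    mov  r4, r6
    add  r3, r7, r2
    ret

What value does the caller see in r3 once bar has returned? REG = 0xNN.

REG = 0x19

prologue: push r1 -> mem[0xab]=0xe1, sp=0xab
body[0] mov  r1, r0 -> r1=0x4d
body[1] add  r4, r3, #60 -> r4=0x33
body[2] mov  r4, r6 -> r4=0x9c
body[3] add  r3, r7, r2 -> r3=0x19
epilogue: pop r1=0xe1, sp=0xac
r3 is caller-saved -> body value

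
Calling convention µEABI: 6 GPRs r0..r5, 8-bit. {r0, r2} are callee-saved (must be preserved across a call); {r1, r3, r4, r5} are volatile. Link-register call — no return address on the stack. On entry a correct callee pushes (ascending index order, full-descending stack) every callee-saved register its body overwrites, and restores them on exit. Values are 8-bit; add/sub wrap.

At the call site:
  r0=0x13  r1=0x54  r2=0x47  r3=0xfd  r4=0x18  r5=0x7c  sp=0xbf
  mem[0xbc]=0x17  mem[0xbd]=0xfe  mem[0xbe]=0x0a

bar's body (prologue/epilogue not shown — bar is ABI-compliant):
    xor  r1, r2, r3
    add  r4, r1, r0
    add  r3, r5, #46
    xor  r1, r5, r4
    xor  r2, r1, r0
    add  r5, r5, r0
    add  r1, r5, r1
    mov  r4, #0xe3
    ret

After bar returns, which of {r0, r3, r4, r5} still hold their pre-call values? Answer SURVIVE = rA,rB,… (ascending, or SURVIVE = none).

prologue: push r2 -> mem[0xbe]=0x47, sp=0xbe
body[0] xor  r1, r2, r3 -> r1=0xba
body[1] add  r4, r1, r0 -> r4=0xcd
body[2] add  r3, r5, #46 -> r3=0xaa
body[3] xor  r1, r5, r4 -> r1=0xb1
body[4] xor  r2, r1, r0 -> r2=0xa2
body[5] add  r5, r5, r0 -> r5=0x8f
body[6] add  r1, r5, r1 -> r1=0x40
body[7] mov  r4, #0xe3 -> r4=0xe3
epilogue: pop r2=0x47, sp=0xbf
r0: callee-saved, written=False
r3: caller-saved, written=True
r4: caller-saved, written=True
r5: caller-saved, written=True

SURVIVE = r0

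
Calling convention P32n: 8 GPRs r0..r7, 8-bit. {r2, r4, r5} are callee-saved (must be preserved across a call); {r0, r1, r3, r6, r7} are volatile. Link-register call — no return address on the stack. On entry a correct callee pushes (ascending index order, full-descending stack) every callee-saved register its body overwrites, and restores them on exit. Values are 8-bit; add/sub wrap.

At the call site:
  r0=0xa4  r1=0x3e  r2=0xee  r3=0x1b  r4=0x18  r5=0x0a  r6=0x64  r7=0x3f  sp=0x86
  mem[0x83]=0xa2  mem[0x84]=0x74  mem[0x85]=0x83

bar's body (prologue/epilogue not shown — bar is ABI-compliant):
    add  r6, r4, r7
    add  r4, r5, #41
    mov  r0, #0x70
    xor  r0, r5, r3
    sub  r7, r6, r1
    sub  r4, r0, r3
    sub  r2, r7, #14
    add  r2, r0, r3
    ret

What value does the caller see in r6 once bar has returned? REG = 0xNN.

prologue: push r2 -> mem[0x85]=0xee, sp=0x85
prologue: push r4 -> mem[0x84]=0x18, sp=0x84
body[0] add  r6, r4, r7 -> r6=0x57
body[1] add  r4, r5, #41 -> r4=0x33
body[2] mov  r0, #0x70 -> r0=0x70
body[3] xor  r0, r5, r3 -> r0=0x11
body[4] sub  r7, r6, r1 -> r7=0x19
body[5] sub  r4, r0, r3 -> r4=0xf6
body[6] sub  r2, r7, #14 -> r2=0x0b
body[7] add  r2, r0, r3 -> r2=0x2c
epilogue: pop r4=0x18, sp=0x85
epilogue: pop r2=0xee, sp=0x86
r6 is caller-saved -> body value

REG = 0x57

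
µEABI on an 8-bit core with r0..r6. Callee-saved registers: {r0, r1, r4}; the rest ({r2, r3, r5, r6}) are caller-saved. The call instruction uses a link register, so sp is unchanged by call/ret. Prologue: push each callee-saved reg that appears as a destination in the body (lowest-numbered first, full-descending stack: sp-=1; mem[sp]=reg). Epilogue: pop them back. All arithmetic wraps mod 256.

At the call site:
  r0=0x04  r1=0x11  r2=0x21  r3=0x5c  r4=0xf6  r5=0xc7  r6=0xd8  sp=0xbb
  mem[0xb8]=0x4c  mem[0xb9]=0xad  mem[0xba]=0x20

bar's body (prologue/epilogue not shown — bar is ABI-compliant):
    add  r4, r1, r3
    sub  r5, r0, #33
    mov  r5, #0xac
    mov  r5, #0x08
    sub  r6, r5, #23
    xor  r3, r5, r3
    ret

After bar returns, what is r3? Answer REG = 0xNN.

prologue: push r4 → mem[0xba]=0xf6, sp=0xba
body[0] add  r4, r1, r3 → r4=0x6d
body[1] sub  r5, r0, #33 → r5=0xe3
body[2] mov  r5, #0xac → r5=0xac
body[3] mov  r5, #0x08 → r5=0x08
body[4] sub  r6, r5, #23 → r6=0xf1
body[5] xor  r3, r5, r3 → r3=0x54
epilogue: pop r4=0xf6, sp=0xbb
r3 is caller-saved → body value

REG = 0x54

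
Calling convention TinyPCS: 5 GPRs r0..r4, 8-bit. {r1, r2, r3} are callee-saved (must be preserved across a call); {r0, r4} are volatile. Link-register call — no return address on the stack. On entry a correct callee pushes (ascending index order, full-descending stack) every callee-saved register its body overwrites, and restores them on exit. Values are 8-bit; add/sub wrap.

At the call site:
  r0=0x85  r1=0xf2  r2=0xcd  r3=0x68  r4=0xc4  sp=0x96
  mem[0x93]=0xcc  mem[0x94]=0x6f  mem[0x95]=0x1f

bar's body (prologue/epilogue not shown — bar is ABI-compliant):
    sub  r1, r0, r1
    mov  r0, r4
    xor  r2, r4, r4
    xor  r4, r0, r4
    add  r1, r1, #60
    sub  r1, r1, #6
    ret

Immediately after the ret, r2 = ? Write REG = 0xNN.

REG = 0xcd

prologue: push r1 -> mem[0x95]=0xf2, sp=0x95
prologue: push r2 -> mem[0x94]=0xcd, sp=0x94
body[0] sub  r1, r0, r1 -> r1=0x93
body[1] mov  r0, r4 -> r0=0xc4
body[2] xor  r2, r4, r4 -> r2=0x00
body[3] xor  r4, r0, r4 -> r4=0x00
body[4] add  r1, r1, #60 -> r1=0xcf
body[5] sub  r1, r1, #6 -> r1=0xc9
epilogue: pop r2=0xcd, sp=0x95
epilogue: pop r1=0xf2, sp=0x96
r2 is callee-saved -> restored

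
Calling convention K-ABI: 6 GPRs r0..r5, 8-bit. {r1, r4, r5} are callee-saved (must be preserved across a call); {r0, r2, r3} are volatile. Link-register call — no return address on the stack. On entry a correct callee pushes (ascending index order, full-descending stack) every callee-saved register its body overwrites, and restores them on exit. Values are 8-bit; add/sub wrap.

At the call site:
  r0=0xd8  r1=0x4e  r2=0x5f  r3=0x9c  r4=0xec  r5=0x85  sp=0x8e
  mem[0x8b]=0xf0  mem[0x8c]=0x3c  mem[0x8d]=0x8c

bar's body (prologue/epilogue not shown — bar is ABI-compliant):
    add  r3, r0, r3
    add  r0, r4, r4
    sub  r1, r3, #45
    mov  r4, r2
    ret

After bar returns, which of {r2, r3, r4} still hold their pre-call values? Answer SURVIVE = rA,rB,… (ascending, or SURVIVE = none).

SURVIVE = r2,r4

prologue: push r1 → mem[0x8d]=0x4e, sp=0x8d
prologue: push r4 → mem[0x8c]=0xec, sp=0x8c
body[0] add  r3, r0, r3 → r3=0x74
body[1] add  r0, r4, r4 → r0=0xd8
body[2] sub  r1, r3, #45 → r1=0x47
body[3] mov  r4, r2 → r4=0x5f
epilogue: pop r4=0xec, sp=0x8d
epilogue: pop r1=0x4e, sp=0x8e
r2: caller-saved, written=False
r3: caller-saved, written=True
r4: callee-saved, written=True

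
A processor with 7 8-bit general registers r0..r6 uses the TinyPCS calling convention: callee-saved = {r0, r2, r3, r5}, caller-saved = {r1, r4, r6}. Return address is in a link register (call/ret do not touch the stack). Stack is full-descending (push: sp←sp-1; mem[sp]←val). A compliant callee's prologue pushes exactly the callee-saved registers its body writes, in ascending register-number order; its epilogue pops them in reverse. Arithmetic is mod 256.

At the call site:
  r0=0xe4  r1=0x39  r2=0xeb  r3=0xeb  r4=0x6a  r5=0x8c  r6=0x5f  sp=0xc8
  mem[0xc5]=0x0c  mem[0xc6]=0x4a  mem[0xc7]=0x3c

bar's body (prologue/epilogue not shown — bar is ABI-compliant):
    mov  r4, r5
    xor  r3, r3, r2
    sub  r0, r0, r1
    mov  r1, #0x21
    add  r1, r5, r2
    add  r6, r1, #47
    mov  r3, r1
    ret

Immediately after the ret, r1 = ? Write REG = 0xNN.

prologue: push r0 → mem[0xc7]=0xe4, sp=0xc7
prologue: push r3 → mem[0xc6]=0xeb, sp=0xc6
body[0] mov  r4, r5 → r4=0x8c
body[1] xor  r3, r3, r2 → r3=0x00
body[2] sub  r0, r0, r1 → r0=0xab
body[3] mov  r1, #0x21 → r1=0x21
body[4] add  r1, r5, r2 → r1=0x77
body[5] add  r6, r1, #47 → r6=0xa6
body[6] mov  r3, r1 → r3=0x77
epilogue: pop r3=0xeb, sp=0xc7
epilogue: pop r0=0xe4, sp=0xc8
r1 is caller-saved → body value

REG = 0x77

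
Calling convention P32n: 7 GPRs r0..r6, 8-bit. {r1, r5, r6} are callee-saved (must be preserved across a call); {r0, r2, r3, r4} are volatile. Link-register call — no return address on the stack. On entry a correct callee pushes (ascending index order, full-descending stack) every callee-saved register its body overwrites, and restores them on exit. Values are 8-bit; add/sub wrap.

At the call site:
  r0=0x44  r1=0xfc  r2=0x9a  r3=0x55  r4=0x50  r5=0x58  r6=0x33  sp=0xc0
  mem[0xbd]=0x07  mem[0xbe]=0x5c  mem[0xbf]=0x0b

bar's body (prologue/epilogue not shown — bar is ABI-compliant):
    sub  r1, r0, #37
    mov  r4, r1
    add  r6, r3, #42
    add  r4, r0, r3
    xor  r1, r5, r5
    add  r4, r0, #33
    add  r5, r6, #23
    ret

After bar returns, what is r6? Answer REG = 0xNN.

REG = 0x33

prologue: push r1 → mem[0xbf]=0xfc, sp=0xbf
prologue: push r5 → mem[0xbe]=0x58, sp=0xbe
prologue: push r6 → mem[0xbd]=0x33, sp=0xbd
body[0] sub  r1, r0, #37 → r1=0x1f
body[1] mov  r4, r1 → r4=0x1f
body[2] add  r6, r3, #42 → r6=0x7f
body[3] add  r4, r0, r3 → r4=0x99
body[4] xor  r1, r5, r5 → r1=0x00
body[5] add  r4, r0, #33 → r4=0x65
body[6] add  r5, r6, #23 → r5=0x96
epilogue: pop r6=0x33, sp=0xbe
epilogue: pop r5=0x58, sp=0xbf
epilogue: pop r1=0xfc, sp=0xc0
r6 is callee-saved → restored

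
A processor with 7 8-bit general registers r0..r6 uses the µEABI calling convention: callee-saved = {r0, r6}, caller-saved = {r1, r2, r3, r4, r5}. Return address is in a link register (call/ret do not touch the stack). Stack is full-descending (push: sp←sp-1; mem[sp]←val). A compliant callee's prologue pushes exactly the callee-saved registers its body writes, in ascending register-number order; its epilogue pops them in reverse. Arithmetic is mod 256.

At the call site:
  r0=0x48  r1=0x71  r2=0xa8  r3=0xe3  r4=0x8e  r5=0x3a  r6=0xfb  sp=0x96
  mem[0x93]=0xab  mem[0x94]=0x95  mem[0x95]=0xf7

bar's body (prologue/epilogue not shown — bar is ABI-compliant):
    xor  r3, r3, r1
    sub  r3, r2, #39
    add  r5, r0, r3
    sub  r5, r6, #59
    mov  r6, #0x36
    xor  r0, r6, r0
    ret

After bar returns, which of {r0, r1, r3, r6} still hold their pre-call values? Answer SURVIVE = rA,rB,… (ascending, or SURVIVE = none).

prologue: push r0 → mem[0x95]=0x48, sp=0x95
prologue: push r6 → mem[0x94]=0xfb, sp=0x94
body[0] xor  r3, r3, r1 → r3=0x92
body[1] sub  r3, r2, #39 → r3=0x81
body[2] add  r5, r0, r3 → r5=0xc9
body[3] sub  r5, r6, #59 → r5=0xc0
body[4] mov  r6, #0x36 → r6=0x36
body[5] xor  r0, r6, r0 → r0=0x7e
epilogue: pop r6=0xfb, sp=0x95
epilogue: pop r0=0x48, sp=0x96
r0: callee-saved, written=True
r1: caller-saved, written=False
r3: caller-saved, written=True
r6: callee-saved, written=True

SURVIVE = r0,r1,r6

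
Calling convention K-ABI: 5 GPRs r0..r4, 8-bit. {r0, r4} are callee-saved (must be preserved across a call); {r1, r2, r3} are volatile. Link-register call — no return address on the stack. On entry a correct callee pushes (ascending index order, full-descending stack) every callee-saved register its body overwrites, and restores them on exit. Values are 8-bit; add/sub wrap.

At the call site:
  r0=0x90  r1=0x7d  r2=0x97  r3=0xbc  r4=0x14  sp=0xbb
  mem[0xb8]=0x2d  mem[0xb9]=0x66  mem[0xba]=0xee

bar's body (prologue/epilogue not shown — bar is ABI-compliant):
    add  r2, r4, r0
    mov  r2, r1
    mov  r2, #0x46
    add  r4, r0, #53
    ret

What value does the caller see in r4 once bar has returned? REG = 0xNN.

REG = 0x14

prologue: push r4 → mem[0xba]=0x14, sp=0xba
body[0] add  r2, r4, r0 → r2=0xa4
body[1] mov  r2, r1 → r2=0x7d
body[2] mov  r2, #0x46 → r2=0x46
body[3] add  r4, r0, #53 → r4=0xc5
epilogue: pop r4=0x14, sp=0xbb
r4 is callee-saved → restored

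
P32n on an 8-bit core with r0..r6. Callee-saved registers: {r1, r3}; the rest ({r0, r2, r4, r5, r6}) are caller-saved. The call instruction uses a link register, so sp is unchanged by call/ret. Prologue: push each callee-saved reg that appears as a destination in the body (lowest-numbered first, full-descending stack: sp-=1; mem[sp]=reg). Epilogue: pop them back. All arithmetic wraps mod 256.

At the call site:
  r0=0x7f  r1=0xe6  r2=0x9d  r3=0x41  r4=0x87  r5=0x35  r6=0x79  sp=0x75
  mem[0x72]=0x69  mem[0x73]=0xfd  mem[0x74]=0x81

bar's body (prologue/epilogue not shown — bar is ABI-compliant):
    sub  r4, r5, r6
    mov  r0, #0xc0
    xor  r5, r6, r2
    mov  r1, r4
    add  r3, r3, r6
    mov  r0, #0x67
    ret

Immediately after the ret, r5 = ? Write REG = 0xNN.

REG = 0xe4

prologue: push r1 -> mem[0x74]=0xe6, sp=0x74
prologue: push r3 -> mem[0x73]=0x41, sp=0x73
body[0] sub  r4, r5, r6 -> r4=0xbc
body[1] mov  r0, #0xc0 -> r0=0xc0
body[2] xor  r5, r6, r2 -> r5=0xe4
body[3] mov  r1, r4 -> r1=0xbc
body[4] add  r3, r3, r6 -> r3=0xba
body[5] mov  r0, #0x67 -> r0=0x67
epilogue: pop r3=0x41, sp=0x74
epilogue: pop r1=0xe6, sp=0x75
r5 is caller-saved -> body value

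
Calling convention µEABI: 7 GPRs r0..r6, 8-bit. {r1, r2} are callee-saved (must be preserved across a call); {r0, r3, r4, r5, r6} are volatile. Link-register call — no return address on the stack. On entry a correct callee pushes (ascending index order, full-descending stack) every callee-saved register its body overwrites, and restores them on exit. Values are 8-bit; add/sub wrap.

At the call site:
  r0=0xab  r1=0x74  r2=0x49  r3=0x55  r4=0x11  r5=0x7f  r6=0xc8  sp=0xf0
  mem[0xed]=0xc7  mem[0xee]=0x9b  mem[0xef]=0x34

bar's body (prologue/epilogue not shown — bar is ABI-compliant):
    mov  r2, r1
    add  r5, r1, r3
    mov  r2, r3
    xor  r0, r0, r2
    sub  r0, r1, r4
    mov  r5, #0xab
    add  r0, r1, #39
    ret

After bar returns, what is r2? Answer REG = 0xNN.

REG = 0x49

prologue: push r2 -> mem[0xef]=0x49, sp=0xef
body[0] mov  r2, r1 -> r2=0x74
body[1] add  r5, r1, r3 -> r5=0xc9
body[2] mov  r2, r3 -> r2=0x55
body[3] xor  r0, r0, r2 -> r0=0xfe
body[4] sub  r0, r1, r4 -> r0=0x63
body[5] mov  r5, #0xab -> r5=0xab
body[6] add  r0, r1, #39 -> r0=0x9b
epilogue: pop r2=0x49, sp=0xf0
r2 is callee-saved -> restored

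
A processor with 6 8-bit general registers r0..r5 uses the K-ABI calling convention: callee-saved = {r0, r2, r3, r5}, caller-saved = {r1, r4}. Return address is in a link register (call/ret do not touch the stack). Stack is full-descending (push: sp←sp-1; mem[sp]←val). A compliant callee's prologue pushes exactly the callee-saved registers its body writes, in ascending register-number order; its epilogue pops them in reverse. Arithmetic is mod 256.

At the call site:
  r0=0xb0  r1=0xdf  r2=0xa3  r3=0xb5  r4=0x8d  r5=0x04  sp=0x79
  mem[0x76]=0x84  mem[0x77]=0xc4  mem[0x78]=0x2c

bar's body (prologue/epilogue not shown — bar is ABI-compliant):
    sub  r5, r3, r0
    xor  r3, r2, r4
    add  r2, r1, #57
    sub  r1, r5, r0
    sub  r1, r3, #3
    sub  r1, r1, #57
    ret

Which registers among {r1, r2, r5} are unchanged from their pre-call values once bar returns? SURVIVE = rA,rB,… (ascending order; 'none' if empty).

prologue: push r2 -> mem[0x78]=0xa3, sp=0x78
prologue: push r3 -> mem[0x77]=0xb5, sp=0x77
prologue: push r5 -> mem[0x76]=0x04, sp=0x76
body[0] sub  r5, r3, r0 -> r5=0x05
body[1] xor  r3, r2, r4 -> r3=0x2e
body[2] add  r2, r1, #57 -> r2=0x18
body[3] sub  r1, r5, r0 -> r1=0x55
body[4] sub  r1, r3, #3 -> r1=0x2b
body[5] sub  r1, r1, #57 -> r1=0xf2
epilogue: pop r5=0x04, sp=0x77
epilogue: pop r3=0xb5, sp=0x78
epilogue: pop r2=0xa3, sp=0x79
r1: caller-saved, written=True
r2: callee-saved, written=True
r5: callee-saved, written=True

SURVIVE = r2,r5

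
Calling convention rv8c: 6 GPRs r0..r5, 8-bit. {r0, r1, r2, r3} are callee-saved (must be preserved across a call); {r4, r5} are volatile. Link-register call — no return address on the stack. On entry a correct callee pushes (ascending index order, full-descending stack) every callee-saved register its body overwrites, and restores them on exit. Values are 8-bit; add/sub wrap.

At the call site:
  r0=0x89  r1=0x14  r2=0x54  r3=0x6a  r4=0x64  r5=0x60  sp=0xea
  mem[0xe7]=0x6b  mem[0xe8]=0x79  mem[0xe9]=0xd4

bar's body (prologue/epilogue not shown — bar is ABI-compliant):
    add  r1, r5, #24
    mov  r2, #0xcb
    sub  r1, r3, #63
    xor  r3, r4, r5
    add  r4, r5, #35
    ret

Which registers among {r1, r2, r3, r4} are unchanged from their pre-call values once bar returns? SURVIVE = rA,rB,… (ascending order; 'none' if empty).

prologue: push r1 → mem[0xe9]=0x14, sp=0xe9
prologue: push r2 → mem[0xe8]=0x54, sp=0xe8
prologue: push r3 → mem[0xe7]=0x6a, sp=0xe7
body[0] add  r1, r5, #24 → r1=0x78
body[1] mov  r2, #0xcb → r2=0xcb
body[2] sub  r1, r3, #63 → r1=0x2b
body[3] xor  r3, r4, r5 → r3=0x04
body[4] add  r4, r5, #35 → r4=0x83
epilogue: pop r3=0x6a, sp=0xe8
epilogue: pop r2=0x54, sp=0xe9
epilogue: pop r1=0x14, sp=0xea
r1: callee-saved, written=True
r2: callee-saved, written=True
r3: callee-saved, written=True
r4: caller-saved, written=True

SURVIVE = r1,r2,r3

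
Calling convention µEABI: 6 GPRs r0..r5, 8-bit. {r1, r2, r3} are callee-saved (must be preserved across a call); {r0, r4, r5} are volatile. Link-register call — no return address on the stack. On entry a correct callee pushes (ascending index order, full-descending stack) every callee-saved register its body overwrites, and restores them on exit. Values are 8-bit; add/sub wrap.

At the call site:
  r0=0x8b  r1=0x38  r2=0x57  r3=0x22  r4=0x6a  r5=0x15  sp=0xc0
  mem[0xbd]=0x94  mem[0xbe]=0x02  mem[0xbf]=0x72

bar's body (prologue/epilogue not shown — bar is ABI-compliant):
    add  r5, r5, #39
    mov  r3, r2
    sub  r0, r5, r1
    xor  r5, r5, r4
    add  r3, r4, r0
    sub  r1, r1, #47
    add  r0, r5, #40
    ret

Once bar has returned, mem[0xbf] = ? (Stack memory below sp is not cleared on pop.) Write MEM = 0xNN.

MEM = 0x38

prologue: push r1 -> mem[0xbf]=0x38, sp=0xbf
prologue: push r3 -> mem[0xbe]=0x22, sp=0xbe
body[0] add  r5, r5, #39 -> r5=0x3c
body[1] mov  r3, r2 -> r3=0x57
body[2] sub  r0, r5, r1 -> r0=0x04
body[3] xor  r5, r5, r4 -> r5=0x56
body[4] add  r3, r4, r0 -> r3=0x6e
body[5] sub  r1, r1, #47 -> r1=0x09
body[6] add  r0, r5, #40 -> r0=0x7e
epilogue: pop r3=0x22, sp=0xbf
epilogue: pop r1=0x38, sp=0xc0
prologue pushed ['r1', 'r3'] at ['0xbf', '0xbe']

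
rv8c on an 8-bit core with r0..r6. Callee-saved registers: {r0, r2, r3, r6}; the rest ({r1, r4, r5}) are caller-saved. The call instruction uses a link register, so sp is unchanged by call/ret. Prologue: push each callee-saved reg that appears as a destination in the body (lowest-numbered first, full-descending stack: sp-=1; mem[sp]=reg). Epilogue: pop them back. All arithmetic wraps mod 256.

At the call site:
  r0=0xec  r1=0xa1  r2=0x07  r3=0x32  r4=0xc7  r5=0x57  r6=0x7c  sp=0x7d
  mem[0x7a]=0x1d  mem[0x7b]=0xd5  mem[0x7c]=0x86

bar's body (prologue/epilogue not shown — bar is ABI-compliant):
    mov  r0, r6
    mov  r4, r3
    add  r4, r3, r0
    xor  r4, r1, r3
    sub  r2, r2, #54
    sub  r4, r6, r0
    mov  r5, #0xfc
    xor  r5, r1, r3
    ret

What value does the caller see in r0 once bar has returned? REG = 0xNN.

REG = 0xec

prologue: push r0 -> mem[0x7c]=0xec, sp=0x7c
prologue: push r2 -> mem[0x7b]=0x07, sp=0x7b
body[0] mov  r0, r6 -> r0=0x7c
body[1] mov  r4, r3 -> r4=0x32
body[2] add  r4, r3, r0 -> r4=0xae
body[3] xor  r4, r1, r3 -> r4=0x93
body[4] sub  r2, r2, #54 -> r2=0xd1
body[5] sub  r4, r6, r0 -> r4=0x00
body[6] mov  r5, #0xfc -> r5=0xfc
body[7] xor  r5, r1, r3 -> r5=0x93
epilogue: pop r2=0x07, sp=0x7c
epilogue: pop r0=0xec, sp=0x7d
r0 is callee-saved -> restored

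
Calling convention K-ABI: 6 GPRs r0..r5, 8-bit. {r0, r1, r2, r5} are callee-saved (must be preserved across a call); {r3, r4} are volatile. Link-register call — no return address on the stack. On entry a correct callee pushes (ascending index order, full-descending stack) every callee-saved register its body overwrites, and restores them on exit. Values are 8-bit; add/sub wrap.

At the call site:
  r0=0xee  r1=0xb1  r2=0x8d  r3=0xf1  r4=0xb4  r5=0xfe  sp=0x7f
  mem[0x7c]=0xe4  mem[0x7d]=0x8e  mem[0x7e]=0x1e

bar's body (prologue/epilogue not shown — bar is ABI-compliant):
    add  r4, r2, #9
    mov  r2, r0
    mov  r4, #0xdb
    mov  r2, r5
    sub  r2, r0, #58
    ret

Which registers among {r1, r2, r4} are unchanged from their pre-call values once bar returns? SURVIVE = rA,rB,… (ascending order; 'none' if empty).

SURVIVE = r1,r2

prologue: push r2 -> mem[0x7e]=0x8d, sp=0x7e
body[0] add  r4, r2, #9 -> r4=0x96
body[1] mov  r2, r0 -> r2=0xee
body[2] mov  r4, #0xdb -> r4=0xdb
body[3] mov  r2, r5 -> r2=0xfe
body[4] sub  r2, r0, #58 -> r2=0xb4
epilogue: pop r2=0x8d, sp=0x7f
r1: callee-saved, written=False
r2: callee-saved, written=True
r4: caller-saved, written=True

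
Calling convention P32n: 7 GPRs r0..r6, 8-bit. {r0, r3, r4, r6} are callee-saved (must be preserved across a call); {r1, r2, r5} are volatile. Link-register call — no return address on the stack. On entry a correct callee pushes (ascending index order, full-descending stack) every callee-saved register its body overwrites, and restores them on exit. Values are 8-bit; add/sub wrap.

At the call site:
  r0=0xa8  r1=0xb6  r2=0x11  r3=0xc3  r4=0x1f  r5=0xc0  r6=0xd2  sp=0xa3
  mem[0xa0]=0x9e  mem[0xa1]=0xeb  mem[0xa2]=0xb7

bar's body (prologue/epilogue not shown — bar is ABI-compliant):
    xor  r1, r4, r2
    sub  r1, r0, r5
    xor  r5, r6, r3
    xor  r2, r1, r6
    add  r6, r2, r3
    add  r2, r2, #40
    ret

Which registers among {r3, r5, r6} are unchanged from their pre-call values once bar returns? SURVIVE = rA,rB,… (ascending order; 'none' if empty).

SURVIVE = r3,r6

prologue: push r6 -> mem[0xa2]=0xd2, sp=0xa2
body[0] xor  r1, r4, r2 -> r1=0x0e
body[1] sub  r1, r0, r5 -> r1=0xe8
body[2] xor  r5, r6, r3 -> r5=0x11
body[3] xor  r2, r1, r6 -> r2=0x3a
body[4] add  r6, r2, r3 -> r6=0xfd
body[5] add  r2, r2, #40 -> r2=0x62
epilogue: pop r6=0xd2, sp=0xa3
r3: callee-saved, written=False
r5: caller-saved, written=True
r6: callee-saved, written=True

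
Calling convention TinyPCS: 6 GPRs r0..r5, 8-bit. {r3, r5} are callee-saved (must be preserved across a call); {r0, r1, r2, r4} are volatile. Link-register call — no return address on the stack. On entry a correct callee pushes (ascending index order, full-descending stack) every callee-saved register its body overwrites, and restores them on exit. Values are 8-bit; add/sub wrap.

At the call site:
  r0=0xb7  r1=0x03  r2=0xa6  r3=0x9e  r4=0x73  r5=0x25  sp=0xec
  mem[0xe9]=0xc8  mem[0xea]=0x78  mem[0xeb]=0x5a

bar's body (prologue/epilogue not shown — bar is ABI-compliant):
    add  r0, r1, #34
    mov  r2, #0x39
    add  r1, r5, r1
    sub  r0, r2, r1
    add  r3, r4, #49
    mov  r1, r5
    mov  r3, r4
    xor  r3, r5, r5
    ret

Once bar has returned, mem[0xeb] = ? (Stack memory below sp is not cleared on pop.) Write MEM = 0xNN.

MEM = 0x9e

prologue: push r3 -> mem[0xeb]=0x9e, sp=0xeb
body[0] add  r0, r1, #34 -> r0=0x25
body[1] mov  r2, #0x39 -> r2=0x39
body[2] add  r1, r5, r1 -> r1=0x28
body[3] sub  r0, r2, r1 -> r0=0x11
body[4] add  r3, r4, #49 -> r3=0xa4
body[5] mov  r1, r5 -> r1=0x25
body[6] mov  r3, r4 -> r3=0x73
body[7] xor  r3, r5, r5 -> r3=0x00
epilogue: pop r3=0x9e, sp=0xec
prologue pushed ['r3'] at ['0xeb']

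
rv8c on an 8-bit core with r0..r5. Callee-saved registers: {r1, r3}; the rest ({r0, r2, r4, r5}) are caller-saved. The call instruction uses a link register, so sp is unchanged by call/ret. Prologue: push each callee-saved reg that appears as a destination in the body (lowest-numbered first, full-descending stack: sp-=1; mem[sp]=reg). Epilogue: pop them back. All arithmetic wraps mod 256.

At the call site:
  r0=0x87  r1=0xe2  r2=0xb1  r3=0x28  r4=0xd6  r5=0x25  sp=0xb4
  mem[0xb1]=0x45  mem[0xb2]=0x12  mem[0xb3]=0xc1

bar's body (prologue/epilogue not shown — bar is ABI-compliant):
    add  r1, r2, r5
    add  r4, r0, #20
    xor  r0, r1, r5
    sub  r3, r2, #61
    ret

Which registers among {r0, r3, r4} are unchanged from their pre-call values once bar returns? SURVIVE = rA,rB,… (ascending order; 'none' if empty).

prologue: push r1 -> mem[0xb3]=0xe2, sp=0xb3
prologue: push r3 -> mem[0xb2]=0x28, sp=0xb2
body[0] add  r1, r2, r5 -> r1=0xd6
body[1] add  r4, r0, #20 -> r4=0x9b
body[2] xor  r0, r1, r5 -> r0=0xf3
body[3] sub  r3, r2, #61 -> r3=0x74
epilogue: pop r3=0x28, sp=0xb3
epilogue: pop r1=0xe2, sp=0xb4
r0: caller-saved, written=True
r3: callee-saved, written=True
r4: caller-saved, written=True

SURVIVE = r3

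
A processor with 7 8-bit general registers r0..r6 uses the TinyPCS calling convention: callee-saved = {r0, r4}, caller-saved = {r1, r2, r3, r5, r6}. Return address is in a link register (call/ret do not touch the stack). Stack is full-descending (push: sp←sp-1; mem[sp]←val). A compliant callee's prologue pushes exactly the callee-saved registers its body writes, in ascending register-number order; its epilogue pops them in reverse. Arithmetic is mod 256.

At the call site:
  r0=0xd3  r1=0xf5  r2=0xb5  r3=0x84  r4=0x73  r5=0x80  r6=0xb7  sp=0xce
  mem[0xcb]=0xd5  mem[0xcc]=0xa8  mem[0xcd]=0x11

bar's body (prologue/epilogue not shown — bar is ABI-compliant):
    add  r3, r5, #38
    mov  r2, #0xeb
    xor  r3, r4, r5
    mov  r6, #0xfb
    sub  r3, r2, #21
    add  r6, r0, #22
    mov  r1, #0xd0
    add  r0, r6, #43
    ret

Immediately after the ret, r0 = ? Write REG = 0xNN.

prologue: push r0 -> mem[0xcd]=0xd3, sp=0xcd
body[0] add  r3, r5, #38 -> r3=0xa6
body[1] mov  r2, #0xeb -> r2=0xeb
body[2] xor  r3, r4, r5 -> r3=0xf3
body[3] mov  r6, #0xfb -> r6=0xfb
body[4] sub  r3, r2, #21 -> r3=0xd6
body[5] add  r6, r0, #22 -> r6=0xe9
body[6] mov  r1, #0xd0 -> r1=0xd0
body[7] add  r0, r6, #43 -> r0=0x14
epilogue: pop r0=0xd3, sp=0xce
r0 is callee-saved -> restored

REG = 0xd3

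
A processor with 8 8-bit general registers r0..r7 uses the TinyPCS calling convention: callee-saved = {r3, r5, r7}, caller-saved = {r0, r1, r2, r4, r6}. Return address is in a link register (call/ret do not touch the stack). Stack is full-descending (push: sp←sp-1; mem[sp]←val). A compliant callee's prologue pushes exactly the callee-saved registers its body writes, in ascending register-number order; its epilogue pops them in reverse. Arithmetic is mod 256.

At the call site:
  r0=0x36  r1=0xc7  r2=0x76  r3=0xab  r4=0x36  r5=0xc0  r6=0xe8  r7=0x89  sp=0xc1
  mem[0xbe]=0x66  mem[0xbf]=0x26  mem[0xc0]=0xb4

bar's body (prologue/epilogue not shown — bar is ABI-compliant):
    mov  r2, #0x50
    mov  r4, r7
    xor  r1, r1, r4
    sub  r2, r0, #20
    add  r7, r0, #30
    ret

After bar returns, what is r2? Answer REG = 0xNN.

prologue: push r7 -> mem[0xc0]=0x89, sp=0xc0
body[0] mov  r2, #0x50 -> r2=0x50
body[1] mov  r4, r7 -> r4=0x89
body[2] xor  r1, r1, r4 -> r1=0x4e
body[3] sub  r2, r0, #20 -> r2=0x22
body[4] add  r7, r0, #30 -> r7=0x54
epilogue: pop r7=0x89, sp=0xc1
r2 is caller-saved -> body value

REG = 0x22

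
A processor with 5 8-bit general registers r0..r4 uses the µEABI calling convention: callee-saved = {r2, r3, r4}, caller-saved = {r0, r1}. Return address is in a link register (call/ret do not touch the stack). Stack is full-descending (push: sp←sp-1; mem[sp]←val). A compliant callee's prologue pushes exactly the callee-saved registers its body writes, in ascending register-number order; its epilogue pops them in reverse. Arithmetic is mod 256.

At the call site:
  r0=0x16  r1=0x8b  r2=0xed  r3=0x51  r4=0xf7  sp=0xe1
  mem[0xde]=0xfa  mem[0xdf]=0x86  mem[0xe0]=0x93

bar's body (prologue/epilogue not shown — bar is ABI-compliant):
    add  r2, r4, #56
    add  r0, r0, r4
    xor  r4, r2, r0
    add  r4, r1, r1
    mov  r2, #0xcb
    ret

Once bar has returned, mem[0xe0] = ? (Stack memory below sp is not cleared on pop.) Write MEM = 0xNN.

MEM = 0xed

prologue: push r2 → mem[0xe0]=0xed, sp=0xe0
prologue: push r4 → mem[0xdf]=0xf7, sp=0xdf
body[0] add  r2, r4, #56 → r2=0x2f
body[1] add  r0, r0, r4 → r0=0x0d
body[2] xor  r4, r2, r0 → r4=0x22
body[3] add  r4, r1, r1 → r4=0x16
body[4] mov  r2, #0xcb → r2=0xcb
epilogue: pop r4=0xf7, sp=0xe0
epilogue: pop r2=0xed, sp=0xe1
prologue pushed ['r2', 'r4'] at ['0xe0', '0xdf']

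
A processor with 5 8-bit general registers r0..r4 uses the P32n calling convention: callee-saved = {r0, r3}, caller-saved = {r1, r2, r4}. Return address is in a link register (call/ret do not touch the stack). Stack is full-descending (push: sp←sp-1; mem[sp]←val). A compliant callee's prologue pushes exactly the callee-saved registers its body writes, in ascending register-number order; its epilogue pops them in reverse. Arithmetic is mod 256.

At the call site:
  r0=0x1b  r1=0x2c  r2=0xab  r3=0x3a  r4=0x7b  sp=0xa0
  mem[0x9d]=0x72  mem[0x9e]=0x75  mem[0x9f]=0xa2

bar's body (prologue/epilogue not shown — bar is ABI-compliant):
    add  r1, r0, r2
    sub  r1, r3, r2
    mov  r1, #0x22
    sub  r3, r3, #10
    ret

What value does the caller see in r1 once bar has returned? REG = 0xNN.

REG = 0x22

prologue: push r3 → mem[0x9f]=0x3a, sp=0x9f
body[0] add  r1, r0, r2 → r1=0xc6
body[1] sub  r1, r3, r2 → r1=0x8f
body[2] mov  r1, #0x22 → r1=0x22
body[3] sub  r3, r3, #10 → r3=0x30
epilogue: pop r3=0x3a, sp=0xa0
r1 is caller-saved → body value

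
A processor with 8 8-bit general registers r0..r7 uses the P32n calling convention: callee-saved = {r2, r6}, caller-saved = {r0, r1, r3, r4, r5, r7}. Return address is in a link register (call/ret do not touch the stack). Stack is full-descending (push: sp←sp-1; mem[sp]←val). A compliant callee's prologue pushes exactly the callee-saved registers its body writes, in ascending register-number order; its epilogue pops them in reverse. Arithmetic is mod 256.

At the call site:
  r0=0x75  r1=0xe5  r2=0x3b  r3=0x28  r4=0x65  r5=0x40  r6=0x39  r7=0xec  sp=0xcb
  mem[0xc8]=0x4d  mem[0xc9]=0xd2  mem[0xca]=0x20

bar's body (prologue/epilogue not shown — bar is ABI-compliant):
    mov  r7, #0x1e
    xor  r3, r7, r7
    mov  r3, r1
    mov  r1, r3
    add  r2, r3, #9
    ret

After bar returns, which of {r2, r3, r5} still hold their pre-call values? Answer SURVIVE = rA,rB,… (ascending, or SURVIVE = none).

prologue: push r2 -> mem[0xca]=0x3b, sp=0xca
body[0] mov  r7, #0x1e -> r7=0x1e
body[1] xor  r3, r7, r7 -> r3=0x00
body[2] mov  r3, r1 -> r3=0xe5
body[3] mov  r1, r3 -> r1=0xe5
body[4] add  r2, r3, #9 -> r2=0xee
epilogue: pop r2=0x3b, sp=0xcb
r2: callee-saved, written=True
r3: caller-saved, written=True
r5: caller-saved, written=False

SURVIVE = r2,r5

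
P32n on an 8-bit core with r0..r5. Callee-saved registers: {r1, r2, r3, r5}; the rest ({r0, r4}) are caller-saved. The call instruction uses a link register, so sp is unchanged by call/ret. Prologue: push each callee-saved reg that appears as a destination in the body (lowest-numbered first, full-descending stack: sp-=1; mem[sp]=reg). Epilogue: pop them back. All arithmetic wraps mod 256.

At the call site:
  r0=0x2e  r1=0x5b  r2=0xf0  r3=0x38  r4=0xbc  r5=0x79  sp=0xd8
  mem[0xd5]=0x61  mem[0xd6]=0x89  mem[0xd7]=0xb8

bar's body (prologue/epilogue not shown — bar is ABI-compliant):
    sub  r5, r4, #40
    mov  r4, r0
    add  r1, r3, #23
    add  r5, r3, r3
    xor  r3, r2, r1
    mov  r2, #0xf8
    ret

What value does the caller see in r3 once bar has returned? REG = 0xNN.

prologue: push r1 -> mem[0xd7]=0x5b, sp=0xd7
prologue: push r2 -> mem[0xd6]=0xf0, sp=0xd6
prologue: push r3 -> mem[0xd5]=0x38, sp=0xd5
prologue: push r5 -> mem[0xd4]=0x79, sp=0xd4
body[0] sub  r5, r4, #40 -> r5=0x94
body[1] mov  r4, r0 -> r4=0x2e
body[2] add  r1, r3, #23 -> r1=0x4f
body[3] add  r5, r3, r3 -> r5=0x70
body[4] xor  r3, r2, r1 -> r3=0xbf
body[5] mov  r2, #0xf8 -> r2=0xf8
epilogue: pop r5=0x79, sp=0xd5
epilogue: pop r3=0x38, sp=0xd6
epilogue: pop r2=0xf0, sp=0xd7
epilogue: pop r1=0x5b, sp=0xd8
r3 is callee-saved -> restored

REG = 0x38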